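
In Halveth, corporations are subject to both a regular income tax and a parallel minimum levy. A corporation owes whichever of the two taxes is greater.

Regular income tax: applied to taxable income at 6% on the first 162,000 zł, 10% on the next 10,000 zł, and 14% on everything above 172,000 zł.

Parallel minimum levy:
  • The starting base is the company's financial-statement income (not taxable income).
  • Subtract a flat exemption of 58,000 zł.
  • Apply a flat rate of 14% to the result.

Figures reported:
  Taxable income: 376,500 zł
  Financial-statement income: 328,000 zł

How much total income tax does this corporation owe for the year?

39,350 zł

Parallel minimum levy:
  Base (financial-statement income): 328,000 zł
  Less exemption 58,000 zł → base 270,000 zł
  270,000 zł × 14% = 37,800 zł

Regular income tax:
  162,000 zł × 6% = 9,720 zł
  10,000 zł × 10% = 1,000 zł
  204,500 zł × 14% = 28,630 zł
  → 39,350 zł

39,350 zł > 37,800 zł, so the regular income tax governs.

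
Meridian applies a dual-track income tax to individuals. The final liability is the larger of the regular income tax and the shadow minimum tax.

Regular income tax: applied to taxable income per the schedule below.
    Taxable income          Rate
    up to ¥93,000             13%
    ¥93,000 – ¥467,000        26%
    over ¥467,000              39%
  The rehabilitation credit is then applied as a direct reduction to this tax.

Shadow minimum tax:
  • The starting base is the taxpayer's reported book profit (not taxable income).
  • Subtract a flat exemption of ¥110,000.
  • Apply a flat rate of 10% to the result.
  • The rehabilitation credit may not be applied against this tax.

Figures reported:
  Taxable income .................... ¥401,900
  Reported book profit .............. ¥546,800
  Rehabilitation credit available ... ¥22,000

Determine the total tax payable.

¥70,404

Shadow minimum tax:
  Base (reported book profit): ¥546,800
  Less exemption ¥110,000 → base ¥436,800
  ¥436,800 × 10% = ¥43,680

Regular income tax:
  ¥93,000 × 13% = ¥12,090
  ¥308,900 × 26% = ¥80,314
  → ¥92,404
  Less rehabilitation credit ¥22,000 → ¥70,404

¥70,404 > ¥43,680, so the regular income tax governs.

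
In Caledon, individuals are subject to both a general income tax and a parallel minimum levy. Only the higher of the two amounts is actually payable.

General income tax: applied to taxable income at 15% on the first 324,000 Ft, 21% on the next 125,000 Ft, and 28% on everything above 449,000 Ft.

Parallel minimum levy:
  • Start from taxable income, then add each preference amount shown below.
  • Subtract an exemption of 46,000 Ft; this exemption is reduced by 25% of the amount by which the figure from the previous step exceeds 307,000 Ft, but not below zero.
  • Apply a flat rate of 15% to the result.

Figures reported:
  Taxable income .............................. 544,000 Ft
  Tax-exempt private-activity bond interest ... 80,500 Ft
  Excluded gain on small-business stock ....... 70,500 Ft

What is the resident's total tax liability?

104,250 Ft

General income tax:
  324,000 Ft × 15% = 48,600 Ft
  125,000 Ft × 21% = 26,250 Ft
  95,000 Ft × 28% = 26,600 Ft
  → 101,450 Ft

Parallel minimum levy:
  Adjusted income: 544,000 Ft + 80,500 Ft + 70,500 Ft = 695,000 Ft
  Exemption: 25% × (695,000 Ft − 307,000 Ft) = 97,000 Ft ≥ 46,000 Ft, so the exemption is fully phased out
  Base: 695,000 Ft − 0 Ft = 695,000 Ft
  695,000 Ft × 15% = 104,250 Ft

104,250 Ft > 101,450 Ft, so the parallel minimum levy is the binding amount.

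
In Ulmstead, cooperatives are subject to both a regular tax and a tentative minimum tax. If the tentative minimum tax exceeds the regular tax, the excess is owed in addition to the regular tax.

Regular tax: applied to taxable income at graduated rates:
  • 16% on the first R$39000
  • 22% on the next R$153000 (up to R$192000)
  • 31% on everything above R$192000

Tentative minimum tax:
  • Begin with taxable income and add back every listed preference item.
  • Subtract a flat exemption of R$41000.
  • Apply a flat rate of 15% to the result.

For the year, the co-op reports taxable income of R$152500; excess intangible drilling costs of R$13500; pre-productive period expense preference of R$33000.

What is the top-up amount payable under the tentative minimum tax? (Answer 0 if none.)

Regular tax:
  R$39000 × 16% = R$6240
  R$113500 × 22% = R$24970
  → R$31210

Tentative minimum tax:
  Adjusted income: R$152500 + R$13500 + R$33000 = R$199000
  Less exemption R$41000 → base R$158000
  R$158000 × 15% = R$23700

R$23700 ≤ R$31210, so no add-on is due.

R$0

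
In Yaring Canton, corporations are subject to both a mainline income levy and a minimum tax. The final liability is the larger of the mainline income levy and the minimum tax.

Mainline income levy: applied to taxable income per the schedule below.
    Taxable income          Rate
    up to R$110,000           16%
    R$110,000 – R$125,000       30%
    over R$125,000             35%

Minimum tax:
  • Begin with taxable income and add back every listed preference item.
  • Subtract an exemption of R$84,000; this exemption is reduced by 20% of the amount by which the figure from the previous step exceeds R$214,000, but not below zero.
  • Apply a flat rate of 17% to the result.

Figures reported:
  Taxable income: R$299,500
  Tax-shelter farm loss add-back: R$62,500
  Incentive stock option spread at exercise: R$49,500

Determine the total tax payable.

R$83,175

Minimum tax:
  Adjusted income: R$299,500 + R$62,500 + R$49,500 = R$411,500
  Exemption: R$84,000 − 20% × (R$411,500 − R$214,000) = R$84,000 − R$39,500 = R$44,500
  Base: R$411,500 − R$44,500 = R$367,000
  R$367,000 × 17% = R$62,390

Mainline income levy:
  R$110,000 × 16% = R$17,600
  R$15,000 × 30% = R$4,500
  R$174,500 × 35% = R$61,075
  → R$83,175

R$83,175 > R$62,390, so the mainline income levy governs.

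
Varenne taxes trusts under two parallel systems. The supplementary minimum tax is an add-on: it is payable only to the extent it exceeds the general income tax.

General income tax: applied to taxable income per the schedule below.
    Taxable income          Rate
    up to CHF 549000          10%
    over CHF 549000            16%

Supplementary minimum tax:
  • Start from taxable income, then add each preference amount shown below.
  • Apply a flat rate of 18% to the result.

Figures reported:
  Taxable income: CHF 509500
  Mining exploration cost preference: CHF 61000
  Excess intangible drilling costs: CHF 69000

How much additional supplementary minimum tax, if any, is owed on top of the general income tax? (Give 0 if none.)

CHF 64160

General income tax:
  CHF 509500 × 10% = CHF 50950

Supplementary minimum tax:
  Adjusted income: CHF 509500 + CHF 61000 + CHF 69000 = CHF 639500
  CHF 639500 × 18% = CHF 115110

Excess of supplementary minimum tax over general income tax: CHF 115110 − CHF 50950 = CHF 64160.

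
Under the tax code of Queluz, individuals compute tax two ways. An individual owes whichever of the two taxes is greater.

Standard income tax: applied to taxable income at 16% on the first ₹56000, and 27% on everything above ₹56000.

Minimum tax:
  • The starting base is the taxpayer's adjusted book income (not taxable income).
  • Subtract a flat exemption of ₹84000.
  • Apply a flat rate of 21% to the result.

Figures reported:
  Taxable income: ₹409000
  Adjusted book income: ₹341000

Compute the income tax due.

₹104270

Standard income tax:
  ₹56000 × 16% = ₹8960
  ₹353000 × 27% = ₹95310
  → ₹104270

Minimum tax:
  Base (adjusted book income): ₹341000
  Less exemption ₹84000 → base ₹257000
  ₹257000 × 21% = ₹53970

₹104270 > ₹53970, so the standard income tax governs.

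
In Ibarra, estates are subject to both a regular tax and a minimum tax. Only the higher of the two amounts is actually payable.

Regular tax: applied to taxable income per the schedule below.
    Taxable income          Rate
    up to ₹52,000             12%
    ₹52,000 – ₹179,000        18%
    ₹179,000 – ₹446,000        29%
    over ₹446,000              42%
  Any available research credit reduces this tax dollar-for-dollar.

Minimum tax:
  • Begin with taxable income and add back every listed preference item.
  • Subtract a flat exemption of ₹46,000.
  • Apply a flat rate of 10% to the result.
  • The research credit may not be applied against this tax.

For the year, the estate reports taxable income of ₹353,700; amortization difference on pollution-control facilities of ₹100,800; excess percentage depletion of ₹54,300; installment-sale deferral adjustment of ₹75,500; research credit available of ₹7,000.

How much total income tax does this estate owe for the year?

Regular tax:
  ₹52,000 × 12% = ₹6,240
  ₹127,000 × 18% = ₹22,860
  ₹174,700 × 29% = ₹50,663
  → ₹79,763
  Less research credit ₹7,000 → ₹72,763

Minimum tax:
  Adjusted income: ₹353,700 + ₹100,800 + ₹54,300 + ₹75,500 = ₹584,300
  Less exemption ₹46,000 → base ₹538,300
  ₹538,300 × 10% = ₹53,830

₹72,763 > ₹53,830, so the regular tax governs.

₹72,763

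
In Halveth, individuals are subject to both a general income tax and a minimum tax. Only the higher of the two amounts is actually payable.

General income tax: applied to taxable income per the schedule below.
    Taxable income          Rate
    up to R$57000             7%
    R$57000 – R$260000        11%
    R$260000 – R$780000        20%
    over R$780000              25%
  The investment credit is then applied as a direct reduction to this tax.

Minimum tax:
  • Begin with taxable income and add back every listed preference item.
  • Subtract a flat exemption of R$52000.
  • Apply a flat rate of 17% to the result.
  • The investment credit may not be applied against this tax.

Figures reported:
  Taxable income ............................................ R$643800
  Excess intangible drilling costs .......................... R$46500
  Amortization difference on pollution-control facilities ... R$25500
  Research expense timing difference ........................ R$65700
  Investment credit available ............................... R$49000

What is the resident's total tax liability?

R$124015

General income tax:
  R$57000 × 7% = R$3990
  R$203000 × 11% = R$22330
  R$383800 × 20% = R$76760
  → R$103080
  Less investment credit R$49000 → R$54080

Minimum tax:
  Adjusted income: R$643800 + R$46500 + R$25500 + R$65700 = R$781500
  Less exemption R$52000 → base R$729500
  R$729500 × 17% = R$124015

R$124015 > R$54080, so the minimum tax is the binding amount.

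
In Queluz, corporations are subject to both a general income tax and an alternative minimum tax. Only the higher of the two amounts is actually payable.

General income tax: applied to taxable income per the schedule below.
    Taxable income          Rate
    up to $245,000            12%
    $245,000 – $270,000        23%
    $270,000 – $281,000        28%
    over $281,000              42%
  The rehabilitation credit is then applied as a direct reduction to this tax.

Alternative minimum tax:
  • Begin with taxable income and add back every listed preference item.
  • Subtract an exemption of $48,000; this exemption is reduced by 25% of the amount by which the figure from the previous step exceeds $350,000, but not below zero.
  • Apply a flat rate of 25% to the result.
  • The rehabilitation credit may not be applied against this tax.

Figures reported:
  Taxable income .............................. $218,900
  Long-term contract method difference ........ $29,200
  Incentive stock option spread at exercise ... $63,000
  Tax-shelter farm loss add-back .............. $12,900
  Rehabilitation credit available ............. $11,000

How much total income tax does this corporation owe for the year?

$69,000

General income tax:
  $218,900 × 12% = $26,268
  Less rehabilitation credit $11,000 → $15,268

Alternative minimum tax:
  Adjusted income: $218,900 + $29,200 + $63,000 + $12,900 = $324,000
  Exemption: $324,000 ≤ $350,000, so full $48,000 applies
  Base: $324,000 − $48,000 = $276,000
  $276,000 × 25% = $69,000

$69,000 > $15,268, so the alternative minimum tax is the binding amount.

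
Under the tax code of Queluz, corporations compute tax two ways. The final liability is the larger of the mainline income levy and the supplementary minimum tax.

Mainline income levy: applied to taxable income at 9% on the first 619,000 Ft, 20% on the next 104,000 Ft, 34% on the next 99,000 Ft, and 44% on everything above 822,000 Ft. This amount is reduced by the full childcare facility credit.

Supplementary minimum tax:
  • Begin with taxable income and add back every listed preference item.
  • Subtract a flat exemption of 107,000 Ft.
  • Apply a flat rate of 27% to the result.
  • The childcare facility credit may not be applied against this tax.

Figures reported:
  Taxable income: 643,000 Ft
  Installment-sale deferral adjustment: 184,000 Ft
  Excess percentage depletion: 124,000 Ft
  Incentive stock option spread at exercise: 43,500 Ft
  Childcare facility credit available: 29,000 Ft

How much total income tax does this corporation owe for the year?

239,625 Ft

Supplementary minimum tax:
  Adjusted income: 643,000 Ft + 184,000 Ft + 124,000 Ft + 43,500 Ft = 994,500 Ft
  Less exemption 107,000 Ft → base 887,500 Ft
  887,500 Ft × 27% = 239,625 Ft

Mainline income levy:
  619,000 Ft × 9% = 55,710 Ft
  24,000 Ft × 20% = 4,800 Ft
  → 60,510 Ft
  Less childcare facility credit 29,000 Ft → 31,510 Ft

239,625 Ft > 31,510 Ft, so the supplementary minimum tax is the binding amount.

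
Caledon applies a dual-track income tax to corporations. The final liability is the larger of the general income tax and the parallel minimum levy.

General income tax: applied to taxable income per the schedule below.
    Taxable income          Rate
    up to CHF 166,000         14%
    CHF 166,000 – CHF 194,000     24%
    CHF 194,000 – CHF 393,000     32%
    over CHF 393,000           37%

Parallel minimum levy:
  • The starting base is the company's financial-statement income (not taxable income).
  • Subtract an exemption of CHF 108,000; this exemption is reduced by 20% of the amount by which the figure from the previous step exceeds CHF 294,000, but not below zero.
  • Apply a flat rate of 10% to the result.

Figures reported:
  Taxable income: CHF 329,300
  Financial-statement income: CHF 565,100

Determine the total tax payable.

CHF 73,256

General income tax:
  CHF 166,000 × 14% = CHF 23,240
  CHF 28,000 × 24% = CHF 6,720
  CHF 135,300 × 32% = CHF 43,296
  → CHF 73,256

Parallel minimum levy:
  Base (financial-statement income): CHF 565,100
  Exemption: CHF 108,000 − 20% × (CHF 565,100 − CHF 294,000) = CHF 108,000 − CHF 54,220 = CHF 53,780
  Base: CHF 565,100 − CHF 53,780 = CHF 511,320
  CHF 511,320 × 10% = CHF 51,132

CHF 73,256 > CHF 51,132, so the general income tax governs.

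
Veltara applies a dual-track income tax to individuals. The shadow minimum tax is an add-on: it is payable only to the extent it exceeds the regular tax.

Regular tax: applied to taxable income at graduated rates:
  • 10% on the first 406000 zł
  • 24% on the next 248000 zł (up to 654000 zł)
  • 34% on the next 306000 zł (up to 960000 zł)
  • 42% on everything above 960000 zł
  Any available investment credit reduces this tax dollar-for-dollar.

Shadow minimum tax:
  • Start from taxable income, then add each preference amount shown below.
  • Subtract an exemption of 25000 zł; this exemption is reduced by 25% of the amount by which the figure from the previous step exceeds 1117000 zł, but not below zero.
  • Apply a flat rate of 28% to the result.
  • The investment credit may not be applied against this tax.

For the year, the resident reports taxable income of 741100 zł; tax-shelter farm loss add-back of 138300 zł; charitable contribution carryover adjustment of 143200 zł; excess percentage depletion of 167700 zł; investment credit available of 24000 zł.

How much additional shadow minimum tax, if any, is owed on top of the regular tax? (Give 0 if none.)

Shadow minimum tax:
  Adjusted income: 741100 zł + 138300 zł + 143200 zł + 167700 zł = 1190300 zł
  Exemption: 25000 zł − 25% × (1190300 zł − 1117000 zł) = 25000 zł − 18325 zł = 6675 zł
  Base: 1190300 zł − 6675 zł = 1183625 zł
  1183625 zł × 28% = 331415 zł

Regular tax:
  406000 zł × 10% = 40600 zł
  248000 zł × 24% = 59520 zł
  87100 zł × 34% = 29614 zł
  → 129734 zł
  Less investment credit 24000 zł → 105734 zł

Excess of shadow minimum tax over regular tax: 331415 zł − 105734 zł = 225681 zł.

225681 zł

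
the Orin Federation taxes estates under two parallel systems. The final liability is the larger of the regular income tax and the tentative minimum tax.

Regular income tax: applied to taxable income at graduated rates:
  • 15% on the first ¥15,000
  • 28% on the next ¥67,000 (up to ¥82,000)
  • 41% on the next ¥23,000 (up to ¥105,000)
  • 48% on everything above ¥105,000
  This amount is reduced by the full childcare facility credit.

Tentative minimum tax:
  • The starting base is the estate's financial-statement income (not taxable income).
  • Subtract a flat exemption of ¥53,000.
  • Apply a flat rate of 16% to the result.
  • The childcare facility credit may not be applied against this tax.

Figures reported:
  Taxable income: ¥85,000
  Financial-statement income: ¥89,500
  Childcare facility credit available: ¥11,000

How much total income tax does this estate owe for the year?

¥11,240

Tentative minimum tax:
  Base (financial-statement income): ¥89,500
  Less exemption ¥53,000 → base ¥36,500
  ¥36,500 × 16% = ¥5,840

Regular income tax:
  ¥15,000 × 15% = ¥2,250
  ¥67,000 × 28% = ¥18,760
  ¥3,000 × 41% = ¥1,230
  → ¥22,240
  Less childcare facility credit ¥11,000 → ¥11,240

¥11,240 > ¥5,840, so the regular income tax governs.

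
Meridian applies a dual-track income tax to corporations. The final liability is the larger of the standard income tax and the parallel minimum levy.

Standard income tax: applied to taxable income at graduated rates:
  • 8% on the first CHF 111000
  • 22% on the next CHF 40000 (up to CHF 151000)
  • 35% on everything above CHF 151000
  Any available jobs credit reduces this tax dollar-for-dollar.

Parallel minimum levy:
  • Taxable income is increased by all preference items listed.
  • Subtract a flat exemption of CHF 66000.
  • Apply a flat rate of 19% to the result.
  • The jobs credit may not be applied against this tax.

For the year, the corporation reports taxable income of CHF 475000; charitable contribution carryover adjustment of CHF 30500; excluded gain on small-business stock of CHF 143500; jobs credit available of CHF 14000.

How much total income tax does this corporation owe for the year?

Parallel minimum levy:
  Adjusted income: CHF 475000 + CHF 30500 + CHF 143500 = CHF 649000
  Less exemption CHF 66000 → base CHF 583000
  CHF 583000 × 19% = CHF 110770

Standard income tax:
  CHF 111000 × 8% = CHF 8880
  CHF 40000 × 22% = CHF 8800
  CHF 324000 × 35% = CHF 113400
  → CHF 131080
  Less jobs credit CHF 14000 → CHF 117080

CHF 117080 > CHF 110770, so the standard income tax governs.

CHF 117080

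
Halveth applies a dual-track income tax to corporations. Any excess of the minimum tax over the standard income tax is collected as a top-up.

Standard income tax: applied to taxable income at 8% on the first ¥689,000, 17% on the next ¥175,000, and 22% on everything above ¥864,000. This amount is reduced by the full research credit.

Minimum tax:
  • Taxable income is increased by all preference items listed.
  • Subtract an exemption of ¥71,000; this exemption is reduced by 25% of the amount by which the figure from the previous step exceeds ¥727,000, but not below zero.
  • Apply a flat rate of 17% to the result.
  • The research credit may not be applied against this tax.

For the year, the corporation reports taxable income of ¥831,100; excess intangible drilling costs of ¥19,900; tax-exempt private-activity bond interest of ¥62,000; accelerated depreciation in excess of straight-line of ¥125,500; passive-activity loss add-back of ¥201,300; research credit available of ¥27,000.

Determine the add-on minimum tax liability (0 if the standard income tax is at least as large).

¥158,489

Standard income tax:
  ¥689,000 × 8% = ¥55,120
  ¥142,100 × 17% = ¥24,157
  → ¥79,277
  Less research credit ¥27,000 → ¥52,277

Minimum tax:
  Adjusted income: ¥831,100 + ¥19,900 + ¥62,000 + ¥125,500 + ¥201,300 = ¥1,239,800
  Exemption: 25% × (¥1,239,800 − ¥727,000) = ¥128,200 ≥ ¥71,000, so the exemption is fully phased out
  Base: ¥1,239,800 − ¥0 = ¥1,239,800
  ¥1,239,800 × 17% = ¥210,766

Excess of minimum tax over standard income tax: ¥210,766 − ¥52,277 = ¥158,489.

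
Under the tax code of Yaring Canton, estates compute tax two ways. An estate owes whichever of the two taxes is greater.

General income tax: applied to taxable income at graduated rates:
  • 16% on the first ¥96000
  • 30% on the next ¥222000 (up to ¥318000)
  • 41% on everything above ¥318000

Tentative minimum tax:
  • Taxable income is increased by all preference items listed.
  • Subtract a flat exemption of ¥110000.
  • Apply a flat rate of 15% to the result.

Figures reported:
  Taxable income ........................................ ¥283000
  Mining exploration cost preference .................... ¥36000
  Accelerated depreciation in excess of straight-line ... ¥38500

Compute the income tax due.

Tentative minimum tax:
  Adjusted income: ¥283000 + ¥36000 + ¥38500 = ¥357500
  Less exemption ¥110000 → base ¥247500
  ¥247500 × 15% = ¥37125

General income tax:
  ¥96000 × 16% = ¥15360
  ¥187000 × 30% = ¥56100
  → ¥71460

¥71460 > ¥37125, so the general income tax governs.

¥71460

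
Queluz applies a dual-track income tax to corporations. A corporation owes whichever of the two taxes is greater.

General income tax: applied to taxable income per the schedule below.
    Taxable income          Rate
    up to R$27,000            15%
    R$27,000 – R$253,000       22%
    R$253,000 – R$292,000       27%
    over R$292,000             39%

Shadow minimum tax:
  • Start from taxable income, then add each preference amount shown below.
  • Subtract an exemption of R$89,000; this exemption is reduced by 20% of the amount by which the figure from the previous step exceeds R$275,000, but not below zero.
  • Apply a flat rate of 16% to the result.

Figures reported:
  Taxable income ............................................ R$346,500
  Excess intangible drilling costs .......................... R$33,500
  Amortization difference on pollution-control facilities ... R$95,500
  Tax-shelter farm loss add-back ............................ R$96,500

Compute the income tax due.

General income tax:
  R$27,000 × 15% = R$4,050
  R$226,000 × 22% = R$49,720
  R$39,000 × 27% = R$10,530
  R$54,500 × 39% = R$21,255
  → R$85,555

Shadow minimum tax:
  Adjusted income: R$346,500 + R$33,500 + R$95,500 + R$96,500 = R$572,000
  Exemption: R$89,000 − 20% × (R$572,000 − R$275,000) = R$89,000 − R$59,400 = R$29,600
  Base: R$572,000 − R$29,600 = R$542,400
  R$542,400 × 16% = R$86,784

R$86,784 > R$85,555, so the shadow minimum tax is the binding amount.

R$86,784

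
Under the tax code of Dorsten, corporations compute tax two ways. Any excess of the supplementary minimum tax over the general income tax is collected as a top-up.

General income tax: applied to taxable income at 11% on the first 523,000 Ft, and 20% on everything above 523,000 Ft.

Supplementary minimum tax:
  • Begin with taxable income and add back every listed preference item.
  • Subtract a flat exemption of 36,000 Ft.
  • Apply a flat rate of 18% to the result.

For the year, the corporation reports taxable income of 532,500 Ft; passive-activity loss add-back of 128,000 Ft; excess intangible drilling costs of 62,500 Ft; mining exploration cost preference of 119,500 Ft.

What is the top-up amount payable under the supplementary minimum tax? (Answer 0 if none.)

85,740 Ft

General income tax:
  523,000 Ft × 11% = 57,530 Ft
  9,500 Ft × 20% = 1,900 Ft
  → 59,430 Ft

Supplementary minimum tax:
  Adjusted income: 532,500 Ft + 128,000 Ft + 62,500 Ft + 119,500 Ft = 842,500 Ft
  Less exemption 36,000 Ft → base 806,500 Ft
  806,500 Ft × 18% = 145,170 Ft

Excess of supplementary minimum tax over general income tax: 145,170 Ft − 59,430 Ft = 85,740 Ft.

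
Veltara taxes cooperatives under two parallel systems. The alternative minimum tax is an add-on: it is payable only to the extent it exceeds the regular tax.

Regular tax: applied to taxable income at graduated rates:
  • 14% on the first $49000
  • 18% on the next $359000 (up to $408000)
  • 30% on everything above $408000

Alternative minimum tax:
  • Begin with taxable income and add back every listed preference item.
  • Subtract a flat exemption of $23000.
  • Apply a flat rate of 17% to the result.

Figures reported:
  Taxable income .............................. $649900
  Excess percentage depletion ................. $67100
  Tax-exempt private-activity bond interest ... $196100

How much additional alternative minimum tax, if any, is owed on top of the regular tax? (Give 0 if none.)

Regular tax:
  $49000 × 14% = $6860
  $359000 × 18% = $64620
  $241900 × 30% = $72570
  → $144050

Alternative minimum tax:
  Adjusted income: $649900 + $67100 + $196100 = $913100
  Less exemption $23000 → base $890100
  $890100 × 17% = $151317

Excess of alternative minimum tax over regular tax: $151317 − $144050 = $7267.

$7267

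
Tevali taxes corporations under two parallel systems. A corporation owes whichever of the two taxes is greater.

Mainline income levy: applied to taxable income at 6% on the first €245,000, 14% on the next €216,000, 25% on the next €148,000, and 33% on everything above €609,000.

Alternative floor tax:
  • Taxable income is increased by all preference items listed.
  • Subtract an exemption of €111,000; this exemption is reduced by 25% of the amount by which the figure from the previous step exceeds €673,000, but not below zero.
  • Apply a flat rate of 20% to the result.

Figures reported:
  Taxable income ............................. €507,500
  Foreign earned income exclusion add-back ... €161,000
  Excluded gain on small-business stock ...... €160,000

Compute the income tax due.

€151,275

Alternative floor tax:
  Adjusted income: €507,500 + €161,000 + €160,000 = €828,500
  Exemption: €111,000 − 25% × (€828,500 − €673,000) = €111,000 − €38,875 = €72,125
  Base: €828,500 − €72,125 = €756,375
  €756,375 × 20% = €151,275

Mainline income levy:
  €245,000 × 6% = €14,700
  €216,000 × 14% = €30,240
  €46,500 × 25% = €11,625
  → €56,565

€151,275 > €56,565, so the alternative floor tax is the binding amount.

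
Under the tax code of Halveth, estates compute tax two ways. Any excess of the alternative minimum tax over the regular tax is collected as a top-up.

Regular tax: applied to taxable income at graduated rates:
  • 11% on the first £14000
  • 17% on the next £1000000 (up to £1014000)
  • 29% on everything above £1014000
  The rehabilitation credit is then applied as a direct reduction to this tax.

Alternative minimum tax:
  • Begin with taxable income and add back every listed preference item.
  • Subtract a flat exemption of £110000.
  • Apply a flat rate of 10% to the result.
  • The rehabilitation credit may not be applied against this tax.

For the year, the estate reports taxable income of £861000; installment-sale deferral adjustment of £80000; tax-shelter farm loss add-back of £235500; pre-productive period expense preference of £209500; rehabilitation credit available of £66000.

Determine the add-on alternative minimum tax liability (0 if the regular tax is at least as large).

Regular tax:
  £14000 × 11% = £1540
  £847000 × 17% = £143990
  → £145530
  Less rehabilitation credit £66000 → £79530

Alternative minimum tax:
  Adjusted income: £861000 + £80000 + £235500 + £209500 = £1386000
  Less exemption £110000 → base £1276000
  £1276000 × 10% = £127600

Excess of alternative minimum tax over regular tax: £127600 − £79530 = £48070.

£48070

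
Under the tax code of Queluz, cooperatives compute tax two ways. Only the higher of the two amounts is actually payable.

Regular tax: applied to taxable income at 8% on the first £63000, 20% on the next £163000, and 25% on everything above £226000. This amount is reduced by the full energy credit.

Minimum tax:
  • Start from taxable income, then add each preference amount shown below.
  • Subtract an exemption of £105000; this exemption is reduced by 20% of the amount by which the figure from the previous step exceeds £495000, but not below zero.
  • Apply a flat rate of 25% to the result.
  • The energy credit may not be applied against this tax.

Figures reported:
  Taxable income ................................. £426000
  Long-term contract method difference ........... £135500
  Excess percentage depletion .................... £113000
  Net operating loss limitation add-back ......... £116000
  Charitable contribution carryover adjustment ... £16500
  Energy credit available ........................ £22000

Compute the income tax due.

Regular tax:
  £63000 × 8% = £5040
  £163000 × 20% = £32600
  £200000 × 25% = £50000
  → £87640
  Less energy credit £22000 → £65640

Minimum tax:
  Adjusted income: £426000 + £135500 + £113000 + £116000 + £16500 = £807000
  Exemption: £105000 − 20% × (£807000 − £495000) = £105000 − £62400 = £42600
  Base: £807000 − £42600 = £764400
  £764400 × 25% = £191100

£191100 > £65640, so the minimum tax is the binding amount.

£191100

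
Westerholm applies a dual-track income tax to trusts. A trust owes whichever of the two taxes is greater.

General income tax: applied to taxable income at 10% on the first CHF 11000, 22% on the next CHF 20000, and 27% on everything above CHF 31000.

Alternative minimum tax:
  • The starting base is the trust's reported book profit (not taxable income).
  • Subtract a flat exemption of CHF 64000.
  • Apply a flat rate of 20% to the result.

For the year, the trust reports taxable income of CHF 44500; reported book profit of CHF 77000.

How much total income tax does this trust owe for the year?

CHF 9145

General income tax:
  CHF 11000 × 10% = CHF 1100
  CHF 20000 × 22% = CHF 4400
  CHF 13500 × 27% = CHF 3645
  → CHF 9145

Alternative minimum tax:
  Base (reported book profit): CHF 77000
  Less exemption CHF 64000 → base CHF 13000
  CHF 13000 × 20% = CHF 2600

CHF 9145 > CHF 2600, so the general income tax governs.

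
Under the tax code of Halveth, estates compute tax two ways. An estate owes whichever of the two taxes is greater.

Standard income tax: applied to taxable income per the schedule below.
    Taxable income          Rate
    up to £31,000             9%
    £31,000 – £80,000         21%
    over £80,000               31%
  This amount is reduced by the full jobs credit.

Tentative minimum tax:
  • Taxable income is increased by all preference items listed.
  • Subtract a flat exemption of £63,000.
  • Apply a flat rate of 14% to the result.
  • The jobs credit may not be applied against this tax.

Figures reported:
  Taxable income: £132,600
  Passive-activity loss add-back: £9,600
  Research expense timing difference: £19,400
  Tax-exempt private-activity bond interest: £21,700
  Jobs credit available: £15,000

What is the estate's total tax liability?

£16,842

Standard income tax:
  £31,000 × 9% = £2,790
  £49,000 × 21% = £10,290
  £52,600 × 31% = £16,306
  → £29,386
  Less jobs credit £15,000 → £14,386

Tentative minimum tax:
  Adjusted income: £132,600 + £9,600 + £19,400 + £21,700 = £183,300
  Less exemption £63,000 → base £120,300
  £120,300 × 14% = £16,842

£16,842 > £14,386, so the tentative minimum tax is the binding amount.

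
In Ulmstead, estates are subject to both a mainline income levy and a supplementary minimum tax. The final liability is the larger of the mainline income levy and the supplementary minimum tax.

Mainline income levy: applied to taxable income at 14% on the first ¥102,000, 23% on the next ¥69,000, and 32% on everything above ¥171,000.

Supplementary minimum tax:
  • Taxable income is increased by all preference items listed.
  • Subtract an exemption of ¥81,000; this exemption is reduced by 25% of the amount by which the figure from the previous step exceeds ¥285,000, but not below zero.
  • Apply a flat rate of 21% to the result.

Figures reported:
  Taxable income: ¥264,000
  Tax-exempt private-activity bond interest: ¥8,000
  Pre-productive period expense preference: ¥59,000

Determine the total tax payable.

Supplementary minimum tax:
  Adjusted income: ¥264,000 + ¥8,000 + ¥59,000 = ¥331,000
  Exemption: ¥81,000 − 25% × (¥331,000 − ¥285,000) = ¥81,000 − ¥11,500 = ¥69,500
  Base: ¥331,000 − ¥69,500 = ¥261,500
  ¥261,500 × 21% = ¥54,915

Mainline income levy:
  ¥102,000 × 14% = ¥14,280
  ¥69,000 × 23% = ¥15,870
  ¥93,000 × 32% = ¥29,760
  → ¥59,910

¥59,910 > ¥54,915, so the mainline income levy governs.

¥59,910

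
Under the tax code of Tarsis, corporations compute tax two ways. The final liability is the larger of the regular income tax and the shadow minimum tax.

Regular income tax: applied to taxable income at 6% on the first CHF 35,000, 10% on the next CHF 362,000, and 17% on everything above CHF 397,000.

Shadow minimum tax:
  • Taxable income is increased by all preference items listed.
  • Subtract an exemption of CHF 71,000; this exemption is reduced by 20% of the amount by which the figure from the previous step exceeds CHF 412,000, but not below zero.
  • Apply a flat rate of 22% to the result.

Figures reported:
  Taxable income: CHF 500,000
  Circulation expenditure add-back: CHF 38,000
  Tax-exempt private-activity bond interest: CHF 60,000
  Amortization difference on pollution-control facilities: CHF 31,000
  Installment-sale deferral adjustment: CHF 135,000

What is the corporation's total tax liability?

CHF 167,948

Regular income tax:
  CHF 35,000 × 6% = CHF 2,100
  CHF 362,000 × 10% = CHF 36,200
  CHF 103,000 × 17% = CHF 17,510
  → CHF 55,810

Shadow minimum tax:
  Adjusted income: CHF 500,000 + CHF 38,000 + CHF 60,000 + CHF 31,000 + CHF 135,000 = CHF 764,000
  Exemption: CHF 71,000 − 20% × (CHF 764,000 − CHF 412,000) = CHF 71,000 − CHF 70,400 = CHF 600
  Base: CHF 764,000 − CHF 600 = CHF 763,400
  CHF 763,400 × 22% = CHF 167,948

CHF 167,948 > CHF 55,810, so the shadow minimum tax is the binding amount.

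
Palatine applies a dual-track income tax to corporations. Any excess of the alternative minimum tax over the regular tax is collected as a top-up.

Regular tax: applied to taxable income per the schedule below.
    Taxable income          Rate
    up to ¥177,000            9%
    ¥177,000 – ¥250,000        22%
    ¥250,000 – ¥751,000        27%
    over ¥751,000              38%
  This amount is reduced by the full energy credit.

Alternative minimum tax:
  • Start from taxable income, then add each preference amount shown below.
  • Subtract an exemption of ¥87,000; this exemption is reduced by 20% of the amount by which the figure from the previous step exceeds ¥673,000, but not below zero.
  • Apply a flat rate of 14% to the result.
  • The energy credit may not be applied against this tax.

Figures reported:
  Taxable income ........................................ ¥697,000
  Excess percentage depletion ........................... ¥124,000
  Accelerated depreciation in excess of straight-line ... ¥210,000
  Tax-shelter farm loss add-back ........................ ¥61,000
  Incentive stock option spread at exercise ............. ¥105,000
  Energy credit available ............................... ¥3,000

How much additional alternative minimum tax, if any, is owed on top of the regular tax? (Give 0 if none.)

¥17,900

Alternative minimum tax:
  Adjusted income: ¥697,000 + ¥124,000 + ¥210,000 + ¥61,000 + ¥105,000 = ¥1,197,000
  Exemption: 20% × (¥1,197,000 − ¥673,000) = ¥104,800 ≥ ¥87,000, so the exemption is fully phased out
  Base: ¥1,197,000 − ¥0 = ¥1,197,000
  ¥1,197,000 × 14% = ¥167,580

Regular tax:
  ¥177,000 × 9% = ¥15,930
  ¥73,000 × 22% = ¥16,060
  ¥447,000 × 27% = ¥120,690
  → ¥152,680
  Less energy credit ¥3,000 → ¥149,680

Excess of alternative minimum tax over regular tax: ¥167,580 − ¥149,680 = ¥17,900.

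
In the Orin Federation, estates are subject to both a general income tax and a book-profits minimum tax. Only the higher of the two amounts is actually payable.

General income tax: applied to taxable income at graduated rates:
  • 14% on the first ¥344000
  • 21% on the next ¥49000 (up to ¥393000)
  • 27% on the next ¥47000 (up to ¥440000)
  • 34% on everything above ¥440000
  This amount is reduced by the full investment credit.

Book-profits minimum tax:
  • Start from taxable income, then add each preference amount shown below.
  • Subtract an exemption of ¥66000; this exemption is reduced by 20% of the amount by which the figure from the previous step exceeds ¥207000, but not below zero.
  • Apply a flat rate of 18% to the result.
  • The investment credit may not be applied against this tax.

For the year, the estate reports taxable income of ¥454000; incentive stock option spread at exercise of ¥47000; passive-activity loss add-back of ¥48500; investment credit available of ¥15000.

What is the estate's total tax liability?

General income tax:
  ¥344000 × 14% = ¥48160
  ¥49000 × 21% = ¥10290
  ¥47000 × 27% = ¥12690
  ¥14000 × 34% = ¥4760
  → ¥75900
  Less investment credit ¥15000 → ¥60900

Book-profits minimum tax:
  Adjusted income: ¥454000 + ¥47000 + ¥48500 = ¥549500
  Exemption: 20% × (¥549500 − ¥207000) = ¥68500 ≥ ¥66000, so the exemption is fully phased out
  Base: ¥549500 − ¥0 = ¥549500
  ¥549500 × 18% = ¥98910

¥98910 > ¥60900, so the book-profits minimum tax is the binding amount.

¥98910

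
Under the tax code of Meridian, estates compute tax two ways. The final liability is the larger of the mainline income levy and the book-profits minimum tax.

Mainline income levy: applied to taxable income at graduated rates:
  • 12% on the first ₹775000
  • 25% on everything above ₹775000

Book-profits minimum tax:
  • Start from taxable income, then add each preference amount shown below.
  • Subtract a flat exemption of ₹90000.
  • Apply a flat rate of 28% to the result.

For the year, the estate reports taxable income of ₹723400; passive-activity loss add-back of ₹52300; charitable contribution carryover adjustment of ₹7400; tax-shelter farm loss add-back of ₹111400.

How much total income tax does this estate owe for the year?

Book-profits minimum tax:
  Adjusted income: ₹723400 + ₹52300 + ₹7400 + ₹111400 = ₹894500
  Less exemption ₹90000 → base ₹804500
  ₹804500 × 28% = ₹225260

Mainline income levy:
  ₹723400 × 12% = ₹86808

₹225260 > ₹86808, so the book-profits minimum tax is the binding amount.

₹225260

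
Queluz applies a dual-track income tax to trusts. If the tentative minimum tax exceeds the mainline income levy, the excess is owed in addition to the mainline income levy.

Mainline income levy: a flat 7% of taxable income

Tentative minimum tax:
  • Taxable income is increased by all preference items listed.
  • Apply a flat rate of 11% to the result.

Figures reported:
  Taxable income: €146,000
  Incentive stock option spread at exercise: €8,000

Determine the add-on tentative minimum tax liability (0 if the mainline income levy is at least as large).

Tentative minimum tax:
  Adjusted income: €146,000 + €8,000 = €154,000
  €154,000 × 11% = €16,940

Mainline income levy:
  €146,000 × 7% = €10,220

Excess of tentative minimum tax over mainline income levy: €16,940 − €10,220 = €6,720.

€6,720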